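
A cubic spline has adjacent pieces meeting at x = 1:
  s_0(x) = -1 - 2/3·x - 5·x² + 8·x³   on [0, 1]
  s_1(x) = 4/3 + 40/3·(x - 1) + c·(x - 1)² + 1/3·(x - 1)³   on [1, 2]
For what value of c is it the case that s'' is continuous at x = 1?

19

s_0''(x) = -10 + 48·x, so s_0''(1) = 38. On the right, s_1''(1) = 2c, so c = 19.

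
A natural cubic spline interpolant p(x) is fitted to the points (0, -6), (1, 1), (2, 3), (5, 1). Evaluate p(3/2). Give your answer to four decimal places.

2.5202

Put M_i = p'' at the i-th knot. Here h = (1, 1, 3) and Δ = (7, 2, -2/3), so the interior equations h_(i-1)·M_(i-1) + 2(h_(i-1)+h_i)·M_i + h_i·M_(i+1) = 6(Δ_i − Δ_(i-1)) read
  1·M_0 + 4·M_1 + 1·M_2 = 6(Δ_1 - Δ_0) = -30
  1·M_1 + 8·M_2 + 3·M_3 = 6(Δ_2 - Δ_1) = -16
Natural end conditions: M_0 = M_3 = 0.
Solving the tridiagonal system: M_0 = 0, M_1 = -224/31, M_2 = -34/31, M_3 = 0.
On [1, 2], p(x) = 1 + 427/93·(x - 1) - 112/31·(x - 1)² + 95/93·(x - 1)³.
With (x - 1) = 1/2: p(3/2) = 625/248.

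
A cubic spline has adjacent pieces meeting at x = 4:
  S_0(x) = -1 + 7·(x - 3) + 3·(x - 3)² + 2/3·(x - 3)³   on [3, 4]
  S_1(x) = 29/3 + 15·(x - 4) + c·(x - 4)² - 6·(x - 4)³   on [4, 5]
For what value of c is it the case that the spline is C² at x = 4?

5

S_0''(x) = 6 + 4·(x - 3), so S_0''(4) = 10. On the right, S_1''(4) = 2c, so c = 5.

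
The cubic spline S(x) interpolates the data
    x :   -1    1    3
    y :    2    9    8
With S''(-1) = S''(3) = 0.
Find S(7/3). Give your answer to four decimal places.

8.9259

Write M_i for S''(x_i). With h_i = 2, 2 and divided differences Δ_i = 7/2, -1/2, the continuity of S' gives the tridiagonal system
  2·M_0 + 8·M_1 + 2·M_2 = 6(Δ_1 - Δ_0) = -24
Natural end conditions: M_0 = M_2 = 0.
Solving the tridiagonal system: M_0 = 0, M_1 = -3, M_2 = 0.
On [1, 3], S(x) = 9 + 3/2·(x - 1) - 3/2·(x - 1)² + 1/4·(x - 1)³.
With (x - 1) = 4/3: S(7/3) = 241/27.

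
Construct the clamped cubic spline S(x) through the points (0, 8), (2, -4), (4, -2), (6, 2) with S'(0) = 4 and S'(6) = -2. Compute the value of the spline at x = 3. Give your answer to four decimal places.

Put M_i = S'' at the i-th knot. Here h = (2, 2, 2) and Δ = (-6, 1, 2), so the interior equations h_(i-1)·M_(i-1) + 2(h_(i-1)+h_i)·M_i + h_i·M_(i+1) = 6(Δ_i − Δ_(i-1)) read
  2·M_0 + 8·M_1 + 2·M_2 = 6(Δ_1 - Δ_0) = 42
  2·M_1 + 8·M_2 + 2·M_3 = 6(Δ_2 - Δ_1) = 6
Clamped end conditions give two more equations: 2h_0·M_0 + h_0·M_1 = 6(Δ_0 - S'(0)) = -60 and h_2·M_2 + 2h_2·M_3 = 6(S'(6) - Δ_2) = -24.
Hence M_0 = -101/5, M_1 = 52/5, M_2 = -2/5, M_3 = -29/5.
On [2, 4], S(x) = -4 - 29/5·(x - 2) + 26/5·(x - 2)² - 9/10·(x - 2)³.
With (x - 2) = 1: S(3) = -11/2.

-5.5000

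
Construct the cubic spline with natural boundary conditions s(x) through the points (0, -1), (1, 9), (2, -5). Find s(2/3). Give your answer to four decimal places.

Let M_i = s''(x_i). Step sizes h_i = 1, 1; slopes of the chords Δ_i = (y_(i+1) - y_i)/h_i = 10, -14.
  1·M_0 + 4·M_1 + 1·M_2 = 6(Δ_1 - Δ_0) = -144
Natural end conditions: M_0 = M_2 = 0.
Solving the tridiagonal system: M_0 = 0, M_1 = -36, M_2 = 0.
On [0, 1], s(x) = -1 + 16·x + 0·x² - 6·x³.
With x = 2/3: s(2/3) = 71/9.

7.8889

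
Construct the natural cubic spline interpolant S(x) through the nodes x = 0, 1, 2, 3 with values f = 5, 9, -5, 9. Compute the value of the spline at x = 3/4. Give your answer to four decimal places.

Put σ_i = S'' at the i-th knot. Here h = (1, 1, 1) and Δ = (4, -14, 14), so the interior equations h_(i-1)·σ_(i-1) + 2(h_(i-1)+h_i)·σ_i + h_i·σ_(i+1) = 6(Δ_i − Δ_(i-1)) read
  1·σ_0 + 4·σ_1 + 1·σ_2 = 6(Δ_1 - Δ_0) = -108
  1·σ_1 + 4·σ_2 + 1·σ_3 = 6(Δ_2 - Δ_1) = 168
Natural end conditions: σ_0 = σ_3 = 0.
Hence σ_0 = 0, σ_1 = -40, σ_2 = 52, σ_3 = 0.
On [0, 1], S(x) = 5 + 32/3·x + 0·x² - 20/3·x³.
With x = 3/4: S(3/4) = 163/16.

10.1875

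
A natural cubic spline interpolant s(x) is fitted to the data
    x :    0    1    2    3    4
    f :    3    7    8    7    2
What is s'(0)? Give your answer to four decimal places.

4.7321

Put σ_i = s'' at the i-th knot. Here h = (1, 1, 1, 1) and Δ = (4, 1, -1, -5), so the interior equations h_(i-1)·σ_(i-1) + 2(h_(i-1)+h_i)·σ_i + h_i·σ_(i+1) = 6(Δ_i − Δ_(i-1)) read
  1·σ_0 + 4·σ_1 + 1·σ_2 = 6(Δ_1 - Δ_0) = -18
  1·σ_1 + 4·σ_2 + 1·σ_3 = 6(Δ_2 - Δ_1) = -12
  1·σ_2 + 4·σ_3 + 1·σ_4 = 6(Δ_3 - Δ_2) = -24
Natural end conditions: σ_0 = σ_4 = 0.
Solving the tridiagonal system: σ_0 = 0, σ_1 = -123/28, σ_2 = -3/7, σ_3 = -165/28, σ_4 = 0.
On [0, 1], s'(x) = b_0 + 2c_0·x + 3d_0·x² with b_0 = Δ_0 - h_0(2σ_0 + σ_1)/6 = 265/56, c_0 = σ_0/2 = 0, d_0 = (σ_1 - σ_0)/(6h_0) = -41/56. So s'(0) = 265/56.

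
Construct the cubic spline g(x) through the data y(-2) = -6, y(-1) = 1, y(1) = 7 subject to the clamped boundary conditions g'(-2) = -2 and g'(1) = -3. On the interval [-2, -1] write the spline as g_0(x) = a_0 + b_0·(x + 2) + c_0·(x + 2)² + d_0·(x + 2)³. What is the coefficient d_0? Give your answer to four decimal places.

-6.3333

Put M_i = g'' at the i-th knot. Here h = (1, 2) and Δ = (7, 3), so the interior equations h_(i-1)·M_(i-1) + 2(h_(i-1)+h_i)·M_i + h_i·M_(i+1) = 6(Δ_i − Δ_(i-1)) read
  1·M_0 + 6·M_1 + 2·M_2 = 6(Δ_1 - Δ_0) = -24
Clamped end conditions give two more equations: 2h_0·M_0 + h_0·M_1 = 6(Δ_0 - g'(-2)) = 54 and h_1·M_1 + 2h_1·M_2 = 6(g'(1) - Δ_1) = -36.
Solving: M_0 = 92/3, M_1 = -22/3, M_2 = -16/3.
On [-2, -1], with g_0(x) = a_0 + b_0·(x + 2) + c_0·(x + 2)² + d_0·(x + 2)³: c_0 = M_0/2 = 46/3, d_0 = (M_1 - M_0)/(6h_0) = -19/3, b_0 = Δ_0 - h_0(2M_0 + M_1)/6 = -2.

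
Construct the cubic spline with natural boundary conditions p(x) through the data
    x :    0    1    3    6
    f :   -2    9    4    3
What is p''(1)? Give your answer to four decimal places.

Put M_i = p'' at the i-th knot. Here h = (1, 2, 3) and Δ = (11, -5/2, -1/3), so the interior equations h_(i-1)·M_(i-1) + 2(h_(i-1)+h_i)·M_i + h_i·M_(i+1) = 6(Δ_i − Δ_(i-1)) read
  1·M_0 + 6·M_1 + 2·M_2 = 6(Δ_1 - Δ_0) = -81
  2·M_1 + 10·M_2 + 3·M_3 = 6(Δ_2 - Δ_1) = 13
Natural end conditions: M_0 = M_3 = 0.
Hence M_0 = 0, M_1 = -209/14, M_2 = 30/7, M_3 = 0.

-14.9286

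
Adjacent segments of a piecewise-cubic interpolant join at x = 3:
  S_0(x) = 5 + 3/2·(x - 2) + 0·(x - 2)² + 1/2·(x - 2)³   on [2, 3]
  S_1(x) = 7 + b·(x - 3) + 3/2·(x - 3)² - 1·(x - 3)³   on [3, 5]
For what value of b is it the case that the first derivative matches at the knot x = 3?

3

S_0'(x) = 3/2 + 0·(x - 2) + 3/2·(x - 2)², so S_0'(3) = 3. On the right, S_1'(3) = b, so b = 3.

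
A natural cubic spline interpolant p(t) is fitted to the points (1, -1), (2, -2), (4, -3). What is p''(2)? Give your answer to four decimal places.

With M_i denoting the second derivative at x_i, h_i = 1, 2, and Δ_i = (y_(i+1) − y_i)/h_i = -1, -1/2:
  1·M_0 + 6·M_1 + 2·M_2 = 6(Δ_1 - Δ_0) = 3
Natural end conditions: M_0 = M_2 = 0.
Solving the tridiagonal system: M_0 = 0, M_1 = 1/2, M_2 = 0.

0.5000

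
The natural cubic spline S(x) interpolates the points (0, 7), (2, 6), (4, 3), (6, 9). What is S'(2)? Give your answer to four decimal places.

Write M_i for S''(x_i). With h_i = 2, 2, 2 and divided differences Δ_i = -1/2, -3/2, 3, the continuity of S' gives the tridiagonal system
  2·M_0 + 8·M_1 + 2·M_2 = 6(Δ_1 - Δ_0) = -6
  2·M_1 + 8·M_2 + 2·M_3 = 6(Δ_2 - Δ_1) = 27
Natural end conditions: M_0 = M_3 = 0.
Forward elimination and back-substitution give M_0 = 0, M_1 = -17/10, M_2 = 19/5, M_3 = 0.
On [2, 4], S'(x) = b_1 + 2c_1·(x - 2) + 3d_1·(x - 2)² with b_1 = Δ_1 - h_1(2M_1 + M_2)/6 = -49/30, c_1 = M_1/2 = -17/20, d_1 = (M_2 - M_1)/(6h_1) = 11/24. So S'(2) = -49/30.

-1.6333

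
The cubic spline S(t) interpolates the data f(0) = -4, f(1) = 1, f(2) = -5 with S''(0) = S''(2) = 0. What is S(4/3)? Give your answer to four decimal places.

0.0185

Write M_i for S''(x_i). With h_i = 1, 1 and divided differences Δ_i = 5, -6, the continuity of S' gives the tridiagonal system
  1·M_0 + 4·M_1 + 1·M_2 = 6(Δ_1 - Δ_0) = -66
Natural end conditions: M_0 = M_2 = 0.
Forward elimination and back-substitution give M_0 = 0, M_1 = -33/2, M_2 = 0.
On [1, 2], S(t) = 1 - 1/2·(t - 1) - 33/4·(t - 1)² + 11/4·(t - 1)³.
With (t - 1) = 1/3: S(4/3) = 1/54.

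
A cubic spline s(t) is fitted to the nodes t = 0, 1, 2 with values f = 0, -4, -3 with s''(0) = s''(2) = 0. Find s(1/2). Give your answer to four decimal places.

Let M_i = s''(x_i). Step sizes h_i = 1, 1; slopes of the chords Δ_i = (y_(i+1) - y_i)/h_i = -4, 1.
  1·M_0 + 4·M_1 + 1·M_2 = 6(Δ_1 - Δ_0) = 30
Natural end conditions: M_0 = M_2 = 0.
Solving the tridiagonal system: M_0 = 0, M_1 = 15/2, M_2 = 0.
On [0, 1], s(t) = 0 - 21/4·t + 0·t² + 5/4·t³.
With t = 1/2: s(1/2) = -79/32.

-2.4688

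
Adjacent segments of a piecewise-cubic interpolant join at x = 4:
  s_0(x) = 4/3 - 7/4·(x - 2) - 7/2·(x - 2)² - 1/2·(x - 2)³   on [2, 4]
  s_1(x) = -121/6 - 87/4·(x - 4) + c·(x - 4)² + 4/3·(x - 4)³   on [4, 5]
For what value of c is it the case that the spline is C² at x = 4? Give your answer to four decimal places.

s_0''(x) = -7 - 3·(x - 2), so s_0''(4) = -13. On the right, s_1''(4) = 2c, so c = -13/2.

-6.5000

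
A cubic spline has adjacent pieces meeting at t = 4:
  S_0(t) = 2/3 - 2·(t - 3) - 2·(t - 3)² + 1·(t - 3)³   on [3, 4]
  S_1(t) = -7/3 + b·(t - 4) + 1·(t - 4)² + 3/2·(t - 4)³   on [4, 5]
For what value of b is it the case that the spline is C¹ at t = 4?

S_0'(t) = -2 - 4·(t - 3) + 3·(t - 3)², so S_0'(4) = -3. On the right, S_1'(4) = b, so b = -3.

-3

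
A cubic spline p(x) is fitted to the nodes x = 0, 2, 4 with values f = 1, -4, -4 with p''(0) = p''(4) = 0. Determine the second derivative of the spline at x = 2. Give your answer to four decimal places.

1.8750

Write σ_i for p''(x_i). With h_i = 2, 2 and divided differences Δ_i = -5/2, 0, the continuity of p' gives the tridiagonal system
  2·σ_0 + 8·σ_1 + 2·σ_2 = 6(Δ_1 - Δ_0) = 15
Natural end conditions: σ_0 = σ_2 = 0.
Solving the tridiagonal system: σ_0 = 0, σ_1 = 15/8, σ_2 = 0.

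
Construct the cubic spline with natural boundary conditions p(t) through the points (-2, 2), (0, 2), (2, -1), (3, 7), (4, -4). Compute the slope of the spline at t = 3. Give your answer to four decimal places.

-0.1071

Let σ_i = p''(x_i). Step sizes h_i = 2, 2, 1, 1; slopes of the chords Δ_i = (y_(i+1) - y_i)/h_i = 0, -3/2, 8, -11.
  2·σ_0 + 8·σ_1 + 2·σ_2 = 6(Δ_1 - Δ_0) = -9
  2·σ_1 + 6·σ_2 + 1·σ_3 = 6(Δ_2 - Δ_1) = 57
  1·σ_2 + 4·σ_3 + 1·σ_4 = 6(Δ_3 - Δ_2) = -114
Natural end conditions: σ_0 = σ_4 = 0.
Solving: σ_0 = 0, σ_1 = -297/56, σ_2 = 117/7, σ_3 = -915/28, σ_4 = 0.
On [3, 4], p'(t) = b_3 + 2c_3·(t - 3) + 3d_3·(t - 3)² with b_3 = Δ_3 - h_3(2σ_3 + σ_4)/6 = -3/28, c_3 = σ_3/2 = -915/56, d_3 = (σ_4 - σ_3)/(6h_3) = 305/56. So p'(3) = -3/28.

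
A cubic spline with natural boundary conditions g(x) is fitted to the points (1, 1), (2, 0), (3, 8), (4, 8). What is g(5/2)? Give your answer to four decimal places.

Write m_i for g''(x_i). With h_i = 1, 1, 1 and divided differences Δ_i = -1, 8, 0, the continuity of g' gives the tridiagonal system
  1·m_0 + 4·m_1 + 1·m_2 = 6(Δ_1 - Δ_0) = 54
  1·m_1 + 4·m_2 + 1·m_3 = 6(Δ_2 - Δ_1) = -48
Natural end conditions: m_0 = m_3 = 0.
Forward elimination and back-substitution give m_0 = 0, m_1 = 88/5, m_2 = -82/5, m_3 = 0.
On [2, 3], g(x) = 0 + 73/15·(x - 2) + 44/5·(x - 2)² - 17/3·(x - 2)³.
With (x - 2) = 1/2: g(5/2) = 157/40.

3.9250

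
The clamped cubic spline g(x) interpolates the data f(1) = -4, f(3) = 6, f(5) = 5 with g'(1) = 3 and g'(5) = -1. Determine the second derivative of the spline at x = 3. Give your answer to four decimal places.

-6.2500

Write σ_i for g''(x_i). With h_i = 2, 2 and divided differences Δ_i = 5, -1/2, the continuity of g' gives the tridiagonal system
  2·σ_0 + 8·σ_1 + 2·σ_2 = 6(Δ_1 - Δ_0) = -33
Clamped end conditions give two more equations: 2h_0·σ_0 + h_0·σ_1 = 6(Δ_0 - g'(1)) = 12 and h_1·σ_1 + 2h_1·σ_2 = 6(g'(5) - Δ_1) = -3.
Hence σ_0 = 49/8, σ_1 = -25/4, σ_2 = 19/8.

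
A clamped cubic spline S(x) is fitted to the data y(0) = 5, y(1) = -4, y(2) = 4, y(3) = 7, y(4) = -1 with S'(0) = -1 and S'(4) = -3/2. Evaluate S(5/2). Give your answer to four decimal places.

Write σ_i for S''(x_i). With h_i = 1, 1, 1, 1 and divided differences Δ_i = -9, 8, 3, -8, the continuity of S' gives the tridiagonal system
  1·σ_0 + 4·σ_1 + 1·σ_2 = 6(Δ_1 - Δ_0) = 102
  1·σ_1 + 4·σ_2 + 1·σ_3 = 6(Δ_2 - Δ_1) = -30
  1·σ_2 + 4·σ_3 + 1·σ_4 = 6(Δ_3 - Δ_2) = -66
Clamped end conditions give two more equations: 2h_0·σ_0 + h_0·σ_1 = 6(Δ_0 - S'(0)) = -48 and h_3·σ_3 + 2h_3·σ_4 = 6(S'(4) - Δ_3) = 39.
Hence σ_0 = -2449/56, σ_1 = 1105/28, σ_2 = -97/8, σ_3 = -587/28, σ_4 = 1679/56.
On [2, 3], S(x) = 4 + 295/28·(x - 2) - 97/16·(x - 2)² - 165/112·(x - 2)³.
With (x - 2) = 1/2: S(5/2) = 6781/896.

7.5681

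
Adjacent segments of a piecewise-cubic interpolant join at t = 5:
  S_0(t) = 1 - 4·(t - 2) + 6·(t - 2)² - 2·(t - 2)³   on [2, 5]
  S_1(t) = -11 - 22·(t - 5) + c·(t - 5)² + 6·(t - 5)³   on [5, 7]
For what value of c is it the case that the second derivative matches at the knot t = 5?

S_0''(t) = 12 - 12·(t - 2), so S_0''(5) = -24. On the right, S_1''(5) = 2c, so c = -12.

-12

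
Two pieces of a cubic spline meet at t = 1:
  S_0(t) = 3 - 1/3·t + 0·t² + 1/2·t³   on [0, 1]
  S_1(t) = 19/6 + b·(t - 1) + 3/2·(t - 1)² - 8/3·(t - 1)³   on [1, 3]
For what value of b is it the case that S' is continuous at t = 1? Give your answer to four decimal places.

S_0'(t) = -1/3 + 0·t + 3/2·t², so S_0'(1) = 7/6. On the right, S_1'(1) = b, so b = 7/6.

1.1667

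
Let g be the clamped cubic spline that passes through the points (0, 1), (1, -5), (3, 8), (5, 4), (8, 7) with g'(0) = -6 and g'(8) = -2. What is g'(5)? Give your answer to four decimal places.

-2.0778

Let σ_i = g''(x_i). Step sizes h_i = 1, 2, 2, 3; slopes of the chords Δ_i = (y_(i+1) - y_i)/h_i = -6, 13/2, -2, 1.
  1·σ_0 + 6·σ_1 + 2·σ_2 = 6(Δ_1 - Δ_0) = 75
  2·σ_1 + 8·σ_2 + 2·σ_3 = 6(Δ_2 - Δ_1) = -51
  2·σ_2 + 10·σ_3 + 3·σ_4 = 6(Δ_3 - Δ_2) = 18
Clamped end conditions give two more equations: 2h_0·σ_0 + h_0·σ_1 = 6(Δ_0 - g'(0)) = 0 and h_3·σ_3 + 2h_3·σ_4 = 6(g'(8) - Δ_3) = -18.
Solving: σ_0 = -1925/212, σ_1 = 1925/106, σ_2 = -5275/424, σ_3 = 647/106, σ_4 = -1283/212.
On [5, 8], g'(x) = b_3 + 2c_3·(x - 5) + 3d_3·(x - 5)² with b_3 = Δ_3 - h_3(2σ_3 + σ_4)/6 = -881/424, c_3 = σ_3/2 = 647/212, d_3 = (σ_4 - σ_3)/(6h_3) = -859/1272. So g'(5) = -881/424.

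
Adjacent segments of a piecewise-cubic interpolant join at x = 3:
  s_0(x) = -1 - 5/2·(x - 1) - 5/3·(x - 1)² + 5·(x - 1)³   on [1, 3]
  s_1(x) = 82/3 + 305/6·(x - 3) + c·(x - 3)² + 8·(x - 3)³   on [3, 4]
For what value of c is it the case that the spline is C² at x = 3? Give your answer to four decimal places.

s_0''(x) = -10/3 + 30·(x - 1), so s_0''(3) = 170/3. On the right, s_1''(3) = 2c, so c = 85/3.

28.3333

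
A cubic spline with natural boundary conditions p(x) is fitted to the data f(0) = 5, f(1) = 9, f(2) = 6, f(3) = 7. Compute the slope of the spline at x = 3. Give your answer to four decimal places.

With M_i denoting the second derivative at x_i, h_i = 1, 1, 1, and Δ_i = (y_(i+1) − y_i)/h_i = 4, -3, 1:
  1·M_0 + 4·M_1 + 1·M_2 = 6(Δ_1 - Δ_0) = -42
  1·M_1 + 4·M_2 + 1·M_3 = 6(Δ_2 - Δ_1) = 24
Natural end conditions: M_0 = M_3 = 0.
Forward elimination and back-substitution give M_0 = 0, M_1 = -64/5, M_2 = 46/5, M_3 = 0.
On [2, 3], p'(x) = b_2 + 2c_2·(x - 2) + 3d_2·(x - 2)² with b_2 = Δ_2 - h_2(2M_2 + M_3)/6 = -31/15, c_2 = M_2/2 = 23/5, d_2 = (M_3 - M_2)/(6h_2) = -23/15. So p'(3) = 38/15.

2.5333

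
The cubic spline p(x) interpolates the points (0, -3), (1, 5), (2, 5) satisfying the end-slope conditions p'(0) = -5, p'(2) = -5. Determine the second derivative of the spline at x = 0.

51

Write m_i for p''(x_i). With h_i = 1, 1 and divided differences Δ_i = 8, 0, the continuity of p' gives the tridiagonal system
  1·m_0 + 4·m_1 + 1·m_2 = 6(Δ_1 - Δ_0) = -48
Clamped end conditions give two more equations: 2h_0·m_0 + h_0·m_1 = 6(Δ_0 - p'(0)) = 78 and h_1·m_1 + 2h_1·m_2 = 6(p'(2) - Δ_1) = -30.
Solving: m_0 = 51, m_1 = -24, m_2 = -3.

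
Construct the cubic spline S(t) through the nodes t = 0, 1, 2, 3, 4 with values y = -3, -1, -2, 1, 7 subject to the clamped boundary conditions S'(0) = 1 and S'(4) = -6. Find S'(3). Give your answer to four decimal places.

8.4464

Write M_i for S''(x_i). With h_i = 1, 1, 1, 1 and divided differences Δ_i = 2, -1, 3, 6, the continuity of S' gives the tridiagonal system
  1·M_0 + 4·M_1 + 1·M_2 = 6(Δ_1 - Δ_0) = -18
  1·M_1 + 4·M_2 + 1·M_3 = 6(Δ_2 - Δ_1) = 24
  1·M_2 + 4·M_3 + 1·M_4 = 6(Δ_3 - Δ_2) = 18
Clamped end conditions give two more equations: 2h_0·M_0 + h_0·M_1 = 6(Δ_0 - S'(0)) = 6 and h_3·M_3 + 2h_3·M_4 = 6(S'(4) - Δ_3) = -72.
Solving: M_0 = 185/28, M_1 = -101/14, M_2 = 17/4, M_3 = 199/14, M_4 = -1207/28.
On [3, 4], S'(t) = b_3 + 2c_3·(t - 3) + 3d_3·(t - 3)² with b_3 = Δ_3 - h_3(2M_3 + M_4)/6 = 473/56, c_3 = M_3/2 = 199/28, d_3 = (M_4 - M_3)/(6h_3) = -535/56. So S'(3) = 473/56.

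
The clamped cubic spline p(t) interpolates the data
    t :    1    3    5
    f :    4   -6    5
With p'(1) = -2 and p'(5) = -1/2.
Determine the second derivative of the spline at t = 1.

-12

With m_i denoting the second derivative at x_i, h_i = 2, 2, and Δ_i = (y_(i+1) − y_i)/h_i = -5, 11/2:
  2·m_0 + 8·m_1 + 2·m_2 = 6(Δ_1 - Δ_0) = 63
Clamped end conditions give two more equations: 2h_0·m_0 + h_0·m_1 = 6(Δ_0 - p'(1)) = -18 and h_1·m_1 + 2h_1·m_2 = 6(p'(5) - Δ_1) = -36.
Solving: m_0 = -12, m_1 = 15, m_2 = -33/2.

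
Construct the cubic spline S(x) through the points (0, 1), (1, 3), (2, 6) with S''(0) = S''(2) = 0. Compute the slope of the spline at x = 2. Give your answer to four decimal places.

Write σ_i for S''(x_i). With h_i = 1, 1 and divided differences Δ_i = 2, 3, the continuity of S' gives the tridiagonal system
  1·σ_0 + 4·σ_1 + 1·σ_2 = 6(Δ_1 - Δ_0) = 6
Natural end conditions: σ_0 = σ_2 = 0.
Hence σ_0 = 0, σ_1 = 3/2, σ_2 = 0.
On [1, 2], S'(x) = b_1 + 2c_1·(x - 1) + 3d_1·(x - 1)² with b_1 = Δ_1 - h_1(2σ_1 + σ_2)/6 = 5/2, c_1 = σ_1/2 = 3/4, d_1 = (σ_2 - σ_1)/(6h_1) = -1/4. So S'(2) = 13/4.

3.2500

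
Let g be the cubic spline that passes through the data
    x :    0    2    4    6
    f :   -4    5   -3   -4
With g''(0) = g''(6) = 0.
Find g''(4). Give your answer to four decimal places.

4.5000

Put M_i = g'' at the i-th knot. Here h = (2, 2, 2) and Δ = (9/2, -4, -1/2), so the interior equations h_(i-1)·M_(i-1) + 2(h_(i-1)+h_i)·M_i + h_i·M_(i+1) = 6(Δ_i − Δ_(i-1)) read
  2·M_0 + 8·M_1 + 2·M_2 = 6(Δ_1 - Δ_0) = -51
  2·M_1 + 8·M_2 + 2·M_3 = 6(Δ_2 - Δ_1) = 21
Natural end conditions: M_0 = M_3 = 0.
Solving the tridiagonal system: M_0 = 0, M_1 = -15/2, M_2 = 9/2, M_3 = 0.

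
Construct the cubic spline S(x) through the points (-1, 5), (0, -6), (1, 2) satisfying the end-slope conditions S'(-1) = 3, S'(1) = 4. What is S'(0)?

With M_i denoting the second derivative at x_i, h_i = 1, 1, and Δ_i = (y_(i+1) − y_i)/h_i = -11, 8:
  1·M_0 + 4·M_1 + 1·M_2 = 6(Δ_1 - Δ_0) = 114
Clamped end conditions give two more equations: 2h_0·M_0 + h_0·M_1 = 6(Δ_0 - S'(-1)) = -84 and h_1·M_1 + 2h_1·M_2 = 6(S'(1) - Δ_1) = -24.
Solving: M_0 = -70, M_1 = 56, M_2 = -40.
On [0, 1], S'(x) = b_1 + 2c_1·x + 3d_1·x² with b_1 = Δ_1 - h_1(2M_1 + M_2)/6 = -4, c_1 = M_1/2 = 28, d_1 = (M_2 - M_1)/(6h_1) = -16. So S'(0) = -4.

-4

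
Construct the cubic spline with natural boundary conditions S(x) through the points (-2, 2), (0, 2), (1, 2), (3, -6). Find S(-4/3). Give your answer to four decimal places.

Let σ_i = S''(x_i). Step sizes h_i = 2, 1, 2; slopes of the chords Δ_i = (y_(i+1) - y_i)/h_i = 0, 0, -4.
  2·σ_0 + 6·σ_1 + 1·σ_2 = 6(Δ_1 - Δ_0) = 0
  1·σ_1 + 6·σ_2 + 2·σ_3 = 6(Δ_2 - Δ_1) = -24
Natural end conditions: σ_0 = σ_3 = 0.
Solving the tridiagonal system: σ_0 = 0, σ_1 = 24/35, σ_2 = -144/35, σ_3 = 0.
On [-2, 0], S(x) = 2 - 8/35·(x + 2) + 0·(x + 2)² + 2/35·(x + 2)³.
With (x + 2) = 2/3: S(-4/3) = 1762/945.

1.8646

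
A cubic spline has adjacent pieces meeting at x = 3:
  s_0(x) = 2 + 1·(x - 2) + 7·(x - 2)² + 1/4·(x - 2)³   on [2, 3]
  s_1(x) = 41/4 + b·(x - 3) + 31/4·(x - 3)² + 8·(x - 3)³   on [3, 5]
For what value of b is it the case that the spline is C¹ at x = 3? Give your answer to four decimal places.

s_0'(x) = 1 + 14·(x - 2) + 3/4·(x - 2)², so s_0'(3) = 63/4. On the right, s_1'(3) = b, so b = 63/4.

15.7500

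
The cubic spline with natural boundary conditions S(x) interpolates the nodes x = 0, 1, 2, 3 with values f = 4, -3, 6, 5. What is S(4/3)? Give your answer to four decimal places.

-0.7210

Put m_i = S'' at the i-th knot. Here h = (1, 1, 1) and Δ = (-7, 9, -1), so the interior equations h_(i-1)·m_(i-1) + 2(h_(i-1)+h_i)·m_i + h_i·m_(i+1) = 6(Δ_i − Δ_(i-1)) read
  1·m_0 + 4·m_1 + 1·m_2 = 6(Δ_1 - Δ_0) = 96
  1·m_1 + 4·m_2 + 1·m_3 = 6(Δ_2 - Δ_1) = -60
Natural end conditions: m_0 = m_3 = 0.
Forward elimination and back-substitution give m_0 = 0, m_1 = 148/5, m_2 = -112/5, m_3 = 0.
On [1, 2], S(x) = -3 + 43/15·(x - 1) + 74/5·(x - 1)² - 26/3·(x - 1)³.
With (x - 1) = 1/3: S(4/3) = -292/405.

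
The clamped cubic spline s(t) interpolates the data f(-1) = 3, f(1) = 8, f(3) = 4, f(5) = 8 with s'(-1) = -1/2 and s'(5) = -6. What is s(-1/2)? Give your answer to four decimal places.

3.6281

Let M_i = s''(x_i). Step sizes h_i = 2, 2, 2; slopes of the chords Δ_i = (y_(i+1) - y_i)/h_i = 5/2, -2, 2.
  2·M_0 + 8·M_1 + 2·M_2 = 6(Δ_1 - Δ_0) = -27
  2·M_1 + 8·M_2 + 2·M_3 = 6(Δ_2 - Δ_1) = 24
Clamped end conditions give two more equations: 2h_0·M_0 + h_0·M_1 = 6(Δ_0 - s'(-1)) = 18 and h_2·M_2 + 2h_2·M_3 = 6(s'(5) - Δ_2) = -48.
Forward elimination and back-substitution give M_0 = 251/30, M_1 = -116/15, M_2 = 136/15, M_3 = -248/15.
On [-1, 1], s(t) = 3 - 1/2·(t + 1) + 251/60·(t + 1)² - 161/120·(t + 1)³.
With (t + 1) = 1/2: s(-1/2) = 1161/320.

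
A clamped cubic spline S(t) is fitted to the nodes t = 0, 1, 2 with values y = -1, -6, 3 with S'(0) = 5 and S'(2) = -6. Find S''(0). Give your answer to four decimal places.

With σ_i denoting the second derivative at x_i, h_i = 1, 1, and Δ_i = (y_(i+1) − y_i)/h_i = -5, 9:
  1·σ_0 + 4·σ_1 + 1·σ_2 = 6(Δ_1 - Δ_0) = 84
Clamped end conditions give two more equations: 2h_0·σ_0 + h_0·σ_1 = 6(Δ_0 - S'(0)) = -60 and h_1·σ_1 + 2h_1·σ_2 = 6(S'(2) - Δ_1) = -90.
Solving: σ_0 = -113/2, σ_1 = 53, σ_2 = -143/2.

-56.5000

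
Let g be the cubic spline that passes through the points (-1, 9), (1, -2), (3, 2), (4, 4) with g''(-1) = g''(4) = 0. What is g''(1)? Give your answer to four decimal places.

6.1364

With M_i denoting the second derivative at x_i, h_i = 2, 2, 1, and Δ_i = (y_(i+1) − y_i)/h_i = -11/2, 2, 2:
  2·M_0 + 8·M_1 + 2·M_2 = 6(Δ_1 - Δ_0) = 45
  2·M_1 + 6·M_2 + 1·M_3 = 6(Δ_2 - Δ_1) = 0
Natural end conditions: M_0 = M_3 = 0.
Solving: M_0 = 0, M_1 = 135/22, M_2 = -45/22, M_3 = 0.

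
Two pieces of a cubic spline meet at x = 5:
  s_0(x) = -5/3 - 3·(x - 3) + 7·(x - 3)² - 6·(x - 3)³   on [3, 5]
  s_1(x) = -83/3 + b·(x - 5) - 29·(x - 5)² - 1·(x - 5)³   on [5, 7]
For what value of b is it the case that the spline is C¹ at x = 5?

-47

s_0'(x) = -3 + 14·(x - 3) - 18·(x - 3)², so s_0'(5) = -47. On the right, s_1'(5) = b, so b = -47.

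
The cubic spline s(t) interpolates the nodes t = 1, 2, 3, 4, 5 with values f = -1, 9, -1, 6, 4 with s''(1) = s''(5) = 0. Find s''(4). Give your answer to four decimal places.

Write M_i for s''(x_i). With h_i = 1, 1, 1, 1 and divided differences Δ_i = 10, -10, 7, -2, the continuity of s' gives the tridiagonal system
  1·M_0 + 4·M_1 + 1·M_2 = 6(Δ_1 - Δ_0) = -120
  1·M_1 + 4·M_2 + 1·M_3 = 6(Δ_2 - Δ_1) = 102
  1·M_2 + 4·M_3 + 1·M_4 = 6(Δ_3 - Δ_2) = -54
Natural end conditions: M_0 = M_4 = 0.
Forward elimination and back-substitution give M_0 = 0, M_1 = -1131/28, M_2 = 291/7, M_3 = -669/28, M_4 = 0.

-23.8929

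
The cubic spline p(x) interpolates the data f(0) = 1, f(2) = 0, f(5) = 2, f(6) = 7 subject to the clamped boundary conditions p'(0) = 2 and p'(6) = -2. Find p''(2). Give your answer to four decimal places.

-0.5513

Let σ_i = p''(x_i). Step sizes h_i = 2, 3, 1; slopes of the chords Δ_i = (y_(i+1) - y_i)/h_i = -1/2, 2/3, 5.
  2·σ_0 + 10·σ_1 + 3·σ_2 = 6(Δ_1 - Δ_0) = 7
  3·σ_1 + 8·σ_2 + 1·σ_3 = 6(Δ_2 - Δ_1) = 26
Clamped end conditions give two more equations: 2h_0·σ_0 + h_0·σ_1 = 6(Δ_0 - p'(0)) = -15 and h_2·σ_2 + 2h_2·σ_3 = 6(p'(6) - Δ_2) = -42.
Solving: σ_0 = -271/78, σ_1 = -43/78, σ_2 = 253/39, σ_3 = -1891/78.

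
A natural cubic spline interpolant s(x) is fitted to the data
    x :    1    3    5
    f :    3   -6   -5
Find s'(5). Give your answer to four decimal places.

1.7500

Put σ_i = s'' at the i-th knot. Here h = (2, 2) and Δ = (-9/2, 1/2), so the interior equations h_(i-1)·σ_(i-1) + 2(h_(i-1)+h_i)·σ_i + h_i·σ_(i+1) = 6(Δ_i − Δ_(i-1)) read
  2·σ_0 + 8·σ_1 + 2·σ_2 = 6(Δ_1 - Δ_0) = 30
Natural end conditions: σ_0 = σ_2 = 0.
Forward elimination and back-substitution give σ_0 = 0, σ_1 = 15/4, σ_2 = 0.
On [3, 5], s'(x) = b_1 + 2c_1·(x - 3) + 3d_1·(x - 3)² with b_1 = Δ_1 - h_1(2σ_1 + σ_2)/6 = -2, c_1 = σ_1/2 = 15/8, d_1 = (σ_2 - σ_1)/(6h_1) = -5/16. So s'(5) = 7/4.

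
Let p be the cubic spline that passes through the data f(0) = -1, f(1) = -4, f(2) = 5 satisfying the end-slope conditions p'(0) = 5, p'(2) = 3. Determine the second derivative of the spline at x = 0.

Let σ_i = p''(x_i). Step sizes h_i = 1, 1; slopes of the chords Δ_i = (y_(i+1) - y_i)/h_i = -3, 9.
  1·σ_0 + 4·σ_1 + 1·σ_2 = 6(Δ_1 - Δ_0) = 72
Clamped end conditions give two more equations: 2h_0·σ_0 + h_0·σ_1 = 6(Δ_0 - p'(0)) = -48 and h_1·σ_1 + 2h_1·σ_2 = 6(p'(2) - Δ_1) = -36.
Hence σ_0 = -43, σ_1 = 38, σ_2 = -37.

-43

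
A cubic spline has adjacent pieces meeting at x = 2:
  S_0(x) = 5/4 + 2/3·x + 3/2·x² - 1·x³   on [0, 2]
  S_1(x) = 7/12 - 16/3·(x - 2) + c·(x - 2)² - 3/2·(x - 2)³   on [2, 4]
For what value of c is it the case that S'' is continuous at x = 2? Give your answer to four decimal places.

S_0''(x) = 3 - 6·x, so S_0''(2) = -9. On the right, S_1''(2) = 2c, so c = -9/2.

-4.5000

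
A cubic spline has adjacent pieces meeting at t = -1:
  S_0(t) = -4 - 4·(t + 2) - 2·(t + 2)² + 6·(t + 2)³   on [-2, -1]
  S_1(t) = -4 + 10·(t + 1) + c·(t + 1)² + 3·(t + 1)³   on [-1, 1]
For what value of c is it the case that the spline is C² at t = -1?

S_0''(t) = -4 + 36·(t + 2), so S_0''(-1) = 32. On the right, S_1''(-1) = 2c, so c = 16.

16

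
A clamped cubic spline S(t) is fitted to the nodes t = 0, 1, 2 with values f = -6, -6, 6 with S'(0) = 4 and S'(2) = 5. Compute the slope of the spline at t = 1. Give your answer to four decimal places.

Let M_i = S''(x_i). Step sizes h_i = 1, 1; slopes of the chords Δ_i = (y_(i+1) - y_i)/h_i = 0, 12.
  1·M_0 + 4·M_1 + 1·M_2 = 6(Δ_1 - Δ_0) = 72
Clamped end conditions give two more equations: 2h_0·M_0 + h_0·M_1 = 6(Δ_0 - S'(0)) = -24 and h_1·M_1 + 2h_1·M_2 = 6(S'(2) - Δ_1) = -42.
Hence M_0 = -59/2, M_1 = 35, M_2 = -77/2.
On [1, 2], S'(t) = b_1 + 2c_1·(t - 1) + 3d_1·(t - 1)² with b_1 = Δ_1 - h_1(2M_1 + M_2)/6 = 27/4, c_1 = M_1/2 = 35/2, d_1 = (M_2 - M_1)/(6h_1) = -49/4. So S'(1) = 27/4.

6.7500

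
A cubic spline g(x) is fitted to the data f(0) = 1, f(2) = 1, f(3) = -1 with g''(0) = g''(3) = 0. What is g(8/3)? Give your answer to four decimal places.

Write M_i for g''(x_i). With h_i = 2, 1 and divided differences Δ_i = 0, -2, the continuity of g' gives the tridiagonal system
  2·M_0 + 6·M_1 + 1·M_2 = 6(Δ_1 - Δ_0) = -12
Natural end conditions: M_0 = M_2 = 0.
Forward elimination and back-substitution give M_0 = 0, M_1 = -2, M_2 = 0.
On [2, 3], g(x) = 1 - 4/3·(x - 2) - 1·(x - 2)² + 1/3·(x - 2)³.
With (x - 2) = 2/3: g(8/3) = -19/81.

-0.2346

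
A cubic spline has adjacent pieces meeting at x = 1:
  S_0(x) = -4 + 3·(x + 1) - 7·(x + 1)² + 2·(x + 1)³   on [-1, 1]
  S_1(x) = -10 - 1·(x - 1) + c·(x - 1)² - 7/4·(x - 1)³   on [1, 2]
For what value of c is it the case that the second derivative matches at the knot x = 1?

S_0''(x) = -14 + 12·(x + 1), so S_0''(1) = 10. On the right, S_1''(1) = 2c, so c = 5.

5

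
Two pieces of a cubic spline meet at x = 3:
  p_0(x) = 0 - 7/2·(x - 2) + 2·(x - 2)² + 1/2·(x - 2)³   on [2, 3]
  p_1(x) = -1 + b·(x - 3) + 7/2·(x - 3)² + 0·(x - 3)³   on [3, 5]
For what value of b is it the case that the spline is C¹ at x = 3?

p_0'(x) = -7/2 + 4·(x - 2) + 3/2·(x - 2)², so p_0'(3) = 2. On the right, p_1'(3) = b, so b = 2.

2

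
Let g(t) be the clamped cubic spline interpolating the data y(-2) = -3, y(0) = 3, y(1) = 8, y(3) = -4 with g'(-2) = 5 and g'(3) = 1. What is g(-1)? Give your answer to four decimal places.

-0.1719

Let M_i = g''(x_i). Step sizes h_i = 2, 1, 2; slopes of the chords Δ_i = (y_(i+1) - y_i)/h_i = 3, 5, -6.
  2·M_0 + 6·M_1 + 1·M_2 = 6(Δ_1 - Δ_0) = 12
  1·M_1 + 6·M_2 + 2·M_3 = 6(Δ_2 - Δ_1) = -66
Clamped end conditions give two more equations: 2h_0·M_0 + h_0·M_1 = 6(Δ_0 - g'(-2)) = -12 and h_2·M_2 + 2h_2·M_3 = 6(g'(3) - Δ_2) = 42.
Hence M_0 = -107/16, M_1 = 59/8, M_2 = -151/8, M_3 = 319/16.
On [-2, 0], g(t) = -3 + 5·(t + 2) - 107/32·(t + 2)² + 75/64·(t + 2)³.
With (t + 2) = 1: g(-1) = -11/64.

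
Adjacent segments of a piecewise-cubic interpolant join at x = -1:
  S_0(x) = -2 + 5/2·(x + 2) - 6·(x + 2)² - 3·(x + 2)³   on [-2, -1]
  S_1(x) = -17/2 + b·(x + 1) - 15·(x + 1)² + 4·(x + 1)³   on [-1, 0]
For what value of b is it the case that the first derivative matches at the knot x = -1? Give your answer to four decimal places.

S_0'(x) = 5/2 - 12·(x + 2) - 9·(x + 2)², so S_0'(-1) = -37/2. On the right, S_1'(-1) = b, so b = -37/2.

-18.5000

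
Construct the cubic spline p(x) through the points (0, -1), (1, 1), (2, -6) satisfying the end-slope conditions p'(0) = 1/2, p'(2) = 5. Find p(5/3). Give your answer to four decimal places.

Let M_i = p''(x_i). Step sizes h_i = 1, 1; slopes of the chords Δ_i = (y_(i+1) - y_i)/h_i = 2, -7.
  1·M_0 + 4·M_1 + 1·M_2 = 6(Δ_1 - Δ_0) = -54
Clamped end conditions give two more equations: 2h_0·M_0 + h_0·M_1 = 6(Δ_0 - p'(0)) = 9 and h_1·M_1 + 2h_1·M_2 = 6(p'(2) - Δ_1) = 72.
Solving: M_0 = 81/4, M_1 = -63/2, M_2 = 207/4.
On [1, 2], p(x) = 1 - 41/8·(x - 1) - 63/4·(x - 1)² + 111/8·(x - 1)³.
With (x - 1) = 2/3: p(5/3) = -191/36.

-5.3056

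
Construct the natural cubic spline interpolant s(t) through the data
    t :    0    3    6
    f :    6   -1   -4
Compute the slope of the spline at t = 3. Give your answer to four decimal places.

Write σ_i for s''(x_i). With h_i = 3, 3 and divided differences Δ_i = -7/3, -1, the continuity of s' gives the tridiagonal system
  3·σ_0 + 12·σ_1 + 3·σ_2 = 6(Δ_1 - Δ_0) = 8
Natural end conditions: σ_0 = σ_2 = 0.
Hence σ_0 = 0, σ_1 = 2/3, σ_2 = 0.
On [3, 6], s'(t) = b_1 + 2c_1·(t - 3) + 3d_1·(t - 3)² with b_1 = Δ_1 - h_1(2σ_1 + σ_2)/6 = -5/3, c_1 = σ_1/2 = 1/3, d_1 = (σ_2 - σ_1)/(6h_1) = -1/27. So s'(3) = -5/3.

-1.6667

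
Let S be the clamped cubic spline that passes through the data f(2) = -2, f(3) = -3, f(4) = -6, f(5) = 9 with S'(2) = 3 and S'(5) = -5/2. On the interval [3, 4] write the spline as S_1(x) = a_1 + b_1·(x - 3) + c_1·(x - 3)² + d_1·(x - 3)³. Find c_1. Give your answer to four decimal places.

-7.1333

With σ_i denoting the second derivative at x_i, h_i = 1, 1, 1, and Δ_i = (y_(i+1) − y_i)/h_i = -1, -3, 15:
  1·σ_0 + 4·σ_1 + 1·σ_2 = 6(Δ_1 - Δ_0) = -12
  1·σ_1 + 4·σ_2 + 1·σ_3 = 6(Δ_2 - Δ_1) = 108
Clamped end conditions give two more equations: 2h_0·σ_0 + h_0·σ_1 = 6(Δ_0 - S'(2)) = -24 and h_2·σ_2 + 2h_2·σ_3 = 6(S'(5) - Δ_2) = -105.
Solving the tridiagonal system: σ_0 = -73/15, σ_1 = -214/15, σ_2 = 749/15, σ_3 = -1162/15.
On [3, 4], with S_1(x) = a_1 + b_1·(x - 3) + c_1·(x - 3)² + d_1·(x - 3)³: c_1 = σ_1/2 = -107/15, d_1 = (σ_2 - σ_1)/(6h_1) = 107/10, b_1 = Δ_1 - h_1(2σ_1 + σ_2)/6 = -197/30.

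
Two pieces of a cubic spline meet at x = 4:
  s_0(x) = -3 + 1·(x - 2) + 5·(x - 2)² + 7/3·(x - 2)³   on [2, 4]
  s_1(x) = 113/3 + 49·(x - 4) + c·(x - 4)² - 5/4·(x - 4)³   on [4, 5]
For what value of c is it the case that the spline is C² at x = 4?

s_0''(x) = 10 + 14·(x - 2), so s_0''(4) = 38. On the right, s_1''(4) = 2c, so c = 19.

19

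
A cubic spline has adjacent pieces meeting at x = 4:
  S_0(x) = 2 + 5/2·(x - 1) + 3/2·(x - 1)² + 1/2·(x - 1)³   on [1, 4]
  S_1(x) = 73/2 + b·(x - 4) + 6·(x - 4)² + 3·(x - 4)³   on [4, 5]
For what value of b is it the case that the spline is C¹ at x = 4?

25

S_0'(x) = 5/2 + 3·(x - 1) + 3/2·(x - 1)², so S_0'(4) = 25. On the right, S_1'(4) = b, so b = 25.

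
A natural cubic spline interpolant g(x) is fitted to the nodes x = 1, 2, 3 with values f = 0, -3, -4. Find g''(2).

With M_i denoting the second derivative at x_i, h_i = 1, 1, and Δ_i = (y_(i+1) − y_i)/h_i = -3, -1:
  1·M_0 + 4·M_1 + 1·M_2 = 6(Δ_1 - Δ_0) = 12
Natural end conditions: M_0 = M_2 = 0.
Hence M_0 = 0, M_1 = 3, M_2 = 0.

3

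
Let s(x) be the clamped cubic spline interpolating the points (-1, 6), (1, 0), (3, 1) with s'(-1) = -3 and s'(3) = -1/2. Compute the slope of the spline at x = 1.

Let M_i = s''(x_i). Step sizes h_i = 2, 2; slopes of the chords Δ_i = (y_(i+1) - y_i)/h_i = -3, 1/2.
  2·M_0 + 8·M_1 + 2·M_2 = 6(Δ_1 - Δ_0) = 21
Clamped end conditions give two more equations: 2h_0·M_0 + h_0·M_1 = 6(Δ_0 - s'(-1)) = 0 and h_1·M_1 + 2h_1·M_2 = 6(s'(3) - Δ_1) = -6.
Forward elimination and back-substitution give M_0 = -2, M_1 = 4, M_2 = -7/2.
On [1, 3], s'(x) = b_1 + 2c_1·(x - 1) + 3d_1·(x - 1)² with b_1 = Δ_1 - h_1(2M_1 + M_2)/6 = -1, c_1 = M_1/2 = 2, d_1 = (M_2 - M_1)/(6h_1) = -5/8. So s'(1) = -1.

-1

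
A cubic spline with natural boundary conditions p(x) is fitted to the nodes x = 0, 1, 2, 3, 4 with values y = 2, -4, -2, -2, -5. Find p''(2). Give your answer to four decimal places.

-5.5714

Put M_i = p'' at the i-th knot. Here h = (1, 1, 1, 1) and Δ = (-6, 2, 0, -3), so the interior equations h_(i-1)·M_(i-1) + 2(h_(i-1)+h_i)·M_i + h_i·M_(i+1) = 6(Δ_i − Δ_(i-1)) read
  1·M_0 + 4·M_1 + 1·M_2 = 6(Δ_1 - Δ_0) = 48
  1·M_1 + 4·M_2 + 1·M_3 = 6(Δ_2 - Δ_1) = -12
  1·M_2 + 4·M_3 + 1·M_4 = 6(Δ_3 - Δ_2) = -18
Natural end conditions: M_0 = M_4 = 0.
Solving: M_0 = 0, M_1 = 375/28, M_2 = -39/7, M_3 = -87/28, M_4 = 0.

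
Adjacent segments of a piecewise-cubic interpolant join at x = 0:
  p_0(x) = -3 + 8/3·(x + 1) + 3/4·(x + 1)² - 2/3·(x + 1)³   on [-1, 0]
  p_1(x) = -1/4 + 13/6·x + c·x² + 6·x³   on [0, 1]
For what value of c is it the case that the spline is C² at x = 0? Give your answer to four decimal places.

-1.2500

p_0''(x) = 3/2 - 4·(x + 1), so p_0''(0) = -5/2. On the right, p_1''(0) = 2c, so c = -5/4.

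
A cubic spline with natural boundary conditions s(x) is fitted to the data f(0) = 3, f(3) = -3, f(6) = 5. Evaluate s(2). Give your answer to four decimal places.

-2.2963

Write σ_i for s''(x_i). With h_i = 3, 3 and divided differences Δ_i = -2, 8/3, the continuity of s' gives the tridiagonal system
  3·σ_0 + 12·σ_1 + 3·σ_2 = 6(Δ_1 - Δ_0) = 28
Natural end conditions: σ_0 = σ_2 = 0.
Forward elimination and back-substitution give σ_0 = 0, σ_1 = 7/3, σ_2 = 0.
On [0, 3], s(x) = 3 - 19/6·x + 0·x² + 7/54·x³.
With x = 2: s(2) = -62/27.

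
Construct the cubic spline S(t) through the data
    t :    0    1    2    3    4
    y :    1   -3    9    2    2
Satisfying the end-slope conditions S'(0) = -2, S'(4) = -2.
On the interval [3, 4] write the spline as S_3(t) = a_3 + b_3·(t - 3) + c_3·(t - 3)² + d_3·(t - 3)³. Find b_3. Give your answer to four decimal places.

-5.6964

Write m_i for S''(x_i). With h_i = 1, 1, 1, 1 and divided differences Δ_i = -4, 12, -7, 0, the continuity of S' gives the tridiagonal system
  1·m_0 + 4·m_1 + 1·m_2 = 6(Δ_1 - Δ_0) = 96
  1·m_1 + 4·m_2 + 1·m_3 = 6(Δ_2 - Δ_1) = -114
  1·m_2 + 4·m_3 + 1·m_4 = 6(Δ_3 - Δ_2) = 42
Clamped end conditions give two more equations: 2h_0·m_0 + h_0·m_1 = 6(Δ_0 - S'(0)) = -12 and h_3·m_3 + 2h_3·m_4 = 6(S'(4) - Δ_3) = -12.
Solving: m_0 = -759/28, m_1 = 591/14, m_2 = -183/4, m_3 = 375/14, m_4 = -543/28.
On [3, 4], with S_3(t) = a_3 + b_3·(t - 3) + c_3·(t - 3)² + d_3·(t - 3)³: c_3 = m_3/2 = 375/28, d_3 = (m_4 - m_3)/(6h_3) = -431/56, b_3 = Δ_3 - h_3(2m_3 + m_4)/6 = -319/56.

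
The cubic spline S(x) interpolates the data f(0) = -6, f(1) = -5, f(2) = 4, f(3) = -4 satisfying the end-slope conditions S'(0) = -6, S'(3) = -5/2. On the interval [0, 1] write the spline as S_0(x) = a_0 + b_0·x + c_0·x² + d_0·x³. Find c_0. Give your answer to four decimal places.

With σ_i denoting the second derivative at x_i, h_i = 1, 1, 1, and Δ_i = (y_(i+1) − y_i)/h_i = 1, 9, -8:
  1·σ_0 + 4·σ_1 + 1·σ_2 = 6(Δ_1 - Δ_0) = 48
  1·σ_1 + 4·σ_2 + 1·σ_3 = 6(Δ_2 - Δ_1) = -102
Clamped end conditions give two more equations: 2h_0·σ_0 + h_0·σ_1 = 6(Δ_0 - S'(0)) = 42 and h_2·σ_2 + 2h_2·σ_3 = 6(S'(3) - Δ_2) = 33.
Solving the tridiagonal system: σ_0 = 173/15, σ_1 = 284/15, σ_2 = -589/15, σ_3 = 542/15.
On [0, 1], with S_0(x) = a_0 + b_0·x + c_0·x² + d_0·x³: c_0 = σ_0/2 = 173/30, d_0 = (σ_1 - σ_0)/(6h_0) = 37/30, b_0 = Δ_0 - h_0(2σ_0 + σ_1)/6 = -6.

5.7667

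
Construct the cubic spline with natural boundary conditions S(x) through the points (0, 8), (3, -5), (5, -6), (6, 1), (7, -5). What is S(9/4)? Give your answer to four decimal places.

-1.7799

Let m_i = S''(x_i). Step sizes h_i = 3, 2, 1, 1; slopes of the chords Δ_i = (y_(i+1) - y_i)/h_i = -13/3, -1/2, 7, -6.
  3·m_0 + 10·m_1 + 2·m_2 = 6(Δ_1 - Δ_0) = 23
  2·m_1 + 6·m_2 + 1·m_3 = 6(Δ_2 - Δ_1) = 45
  1·m_2 + 4·m_3 + 1·m_4 = 6(Δ_3 - Δ_2) = -78
Natural end conditions: m_0 = m_4 = 0.
Solving the tridiagonal system: m_0 = 0, m_1 = 13/214, m_2 = 1198/107, m_3 = -2386/107, m_4 = 0.
On [0, 3], S(x) = 8 - 5603/1284·x + 0·x² + 13/3852·x³.
With x = 9/4: S(9/4) = -48755/27392.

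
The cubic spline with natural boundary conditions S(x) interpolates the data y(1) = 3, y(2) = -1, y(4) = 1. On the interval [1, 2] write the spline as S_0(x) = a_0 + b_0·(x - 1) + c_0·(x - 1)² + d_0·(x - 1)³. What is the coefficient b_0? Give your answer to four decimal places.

-4.8333

Write M_i for S''(x_i). With h_i = 1, 2 and divided differences Δ_i = -4, 1, the continuity of S' gives the tridiagonal system
  1·M_0 + 6·M_1 + 2·M_2 = 6(Δ_1 - Δ_0) = 30
Natural end conditions: M_0 = M_2 = 0.
Hence M_0 = 0, M_1 = 5, M_2 = 0.
On [1, 2], with S_0(x) = a_0 + b_0·(x - 1) + c_0·(x - 1)² + d_0·(x - 1)³: c_0 = M_0/2 = 0, d_0 = (M_1 - M_0)/(6h_0) = 5/6, b_0 = Δ_0 - h_0(2M_0 + M_1)/6 = -29/6.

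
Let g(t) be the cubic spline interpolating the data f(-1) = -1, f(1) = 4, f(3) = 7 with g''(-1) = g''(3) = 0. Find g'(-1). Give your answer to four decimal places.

2.7500

With M_i denoting the second derivative at x_i, h_i = 2, 2, and Δ_i = (y_(i+1) − y_i)/h_i = 5/2, 3/2:
  2·M_0 + 8·M_1 + 2·M_2 = 6(Δ_1 - Δ_0) = -6
Natural end conditions: M_0 = M_2 = 0.
Hence M_0 = 0, M_1 = -3/4, M_2 = 0.
On [-1, 1], g'(t) = b_0 + 2c_0·(t + 1) + 3d_0·(t + 1)² with b_0 = Δ_0 - h_0(2M_0 + M_1)/6 = 11/4, c_0 = M_0/2 = 0, d_0 = (M_1 - M_0)/(6h_0) = -1/16. So g'(-1) = 11/4.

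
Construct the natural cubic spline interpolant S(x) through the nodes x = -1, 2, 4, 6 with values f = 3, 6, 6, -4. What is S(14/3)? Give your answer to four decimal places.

Let M_i = S''(x_i). Step sizes h_i = 3, 2, 2; slopes of the chords Δ_i = (y_(i+1) - y_i)/h_i = 1, 0, -5.
  3·M_0 + 10·M_1 + 2·M_2 = 6(Δ_1 - Δ_0) = -6
  2·M_1 + 8·M_2 + 2·M_3 = 6(Δ_2 - Δ_1) = -30
Natural end conditions: M_0 = M_3 = 0.
Hence M_0 = 0, M_1 = 3/19, M_2 = -72/19, M_3 = 0.
On [4, 6], S(x) = 6 - 47/19·(x - 4) - 36/19·(x - 4)² + 6/19·(x - 4)³.
With (x - 4) = 2/3: S(14/3) = 616/171.

3.6023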